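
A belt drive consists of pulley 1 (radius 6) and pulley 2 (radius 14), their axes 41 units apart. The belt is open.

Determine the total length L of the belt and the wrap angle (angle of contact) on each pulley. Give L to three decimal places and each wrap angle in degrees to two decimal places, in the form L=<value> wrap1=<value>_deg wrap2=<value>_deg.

open belt: β = asin((r2−r1)/C) = asin(8/41) = 11.2518°
wrap1 = π − 2β = 157.4963°
wrap2 = π + 2β = 202.5037°
tangent length = C·cosβ = 40.2119
L = r1·wrap1 + r2·wrap2 + 2·C·cosβ = 6·2.7488 + 14·3.5344 + 2·40.2119 = 146.3978

L=146.398 wrap1=157.50_deg wrap2=202.50_deg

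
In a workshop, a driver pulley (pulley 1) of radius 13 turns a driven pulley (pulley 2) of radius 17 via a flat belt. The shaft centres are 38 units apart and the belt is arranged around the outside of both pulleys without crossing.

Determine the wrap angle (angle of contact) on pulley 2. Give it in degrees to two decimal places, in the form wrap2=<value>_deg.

wrap2=192.08_deg

open belt: β = asin((r2−r1)/C) = asin(4/38) = 6.0423°
wrap1 = π − 2β = 167.9153°
wrap2 = π + 2β = 192.0847°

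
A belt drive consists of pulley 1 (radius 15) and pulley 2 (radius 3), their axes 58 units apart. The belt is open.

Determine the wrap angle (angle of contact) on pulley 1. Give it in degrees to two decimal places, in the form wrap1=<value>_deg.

wrap1=203.88_deg

open belt: β = asin((r2−r1)/C) = asin(-12/58) = -11.9405°
wrap1 = π − 2β = 203.8811°
wrap2 = π + 2β = 156.1189°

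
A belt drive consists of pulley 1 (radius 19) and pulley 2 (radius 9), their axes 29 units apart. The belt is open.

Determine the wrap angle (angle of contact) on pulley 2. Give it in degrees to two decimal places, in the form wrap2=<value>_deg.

open belt: β = asin((r2−r1)/C) = asin(-10/29) = -20.1713°
wrap1 = π − 2β = 220.3425°
wrap2 = π + 2β = 139.6575°

wrap2=139.66_deg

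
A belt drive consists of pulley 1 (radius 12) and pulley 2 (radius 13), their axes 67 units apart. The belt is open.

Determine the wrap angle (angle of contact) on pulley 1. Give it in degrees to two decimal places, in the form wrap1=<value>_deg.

wrap1=178.29_deg

open belt: β = asin((r2−r1)/C) = asin(1/67) = 0.8552°
wrap1 = π − 2β = 178.2896°
wrap2 = π + 2β = 181.7104°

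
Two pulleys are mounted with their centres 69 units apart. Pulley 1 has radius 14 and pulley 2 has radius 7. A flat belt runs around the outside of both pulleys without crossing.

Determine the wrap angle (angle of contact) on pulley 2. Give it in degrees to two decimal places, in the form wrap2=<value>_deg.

open belt: β = asin((r2−r1)/C) = asin(-7/69) = -5.8226°
wrap1 = π − 2β = 191.6453°
wrap2 = π + 2β = 168.3547°

wrap2=168.35_deg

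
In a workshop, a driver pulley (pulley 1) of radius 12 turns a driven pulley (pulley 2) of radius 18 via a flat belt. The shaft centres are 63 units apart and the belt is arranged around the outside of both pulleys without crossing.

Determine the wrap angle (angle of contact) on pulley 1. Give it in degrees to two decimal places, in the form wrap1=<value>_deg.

wrap1=169.07_deg

open belt: β = asin((r2−r1)/C) = asin(6/63) = 5.4650°
wrap1 = π − 2β = 169.0700°
wrap2 = π + 2β = 190.9300°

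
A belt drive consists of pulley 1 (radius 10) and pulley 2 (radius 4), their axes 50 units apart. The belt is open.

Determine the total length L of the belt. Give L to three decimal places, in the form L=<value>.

L=144.703

open belt: β = asin((r2−r1)/C) = asin(-6/50) = -6.8921°
wrap1 = π − 2β = 193.7842°
wrap2 = π + 2β = 166.2158°
tangent length = C·cosβ = 49.6387
L = r1·wrap1 + r2·wrap2 + 2·C·cosβ = 10·3.3822 + 4·2.9010 + 2·49.6387 = 144.7032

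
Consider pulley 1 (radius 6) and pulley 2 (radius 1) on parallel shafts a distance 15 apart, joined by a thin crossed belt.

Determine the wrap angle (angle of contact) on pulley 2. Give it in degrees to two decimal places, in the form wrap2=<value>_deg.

wrap2=235.64_deg

crossed belt: β = asin((r1+r2)/C) = asin(7/15) = 27.8181°
wrap1 = wrap2 = π + 2β = 235.6363°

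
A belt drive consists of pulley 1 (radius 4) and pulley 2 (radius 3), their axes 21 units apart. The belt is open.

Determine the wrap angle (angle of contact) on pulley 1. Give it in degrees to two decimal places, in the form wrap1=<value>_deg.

open belt: β = asin((r2−r1)/C) = asin(-1/21) = -2.7294°
wrap1 = π − 2β = 185.4588°
wrap2 = π + 2β = 174.5412°

wrap1=185.46_deg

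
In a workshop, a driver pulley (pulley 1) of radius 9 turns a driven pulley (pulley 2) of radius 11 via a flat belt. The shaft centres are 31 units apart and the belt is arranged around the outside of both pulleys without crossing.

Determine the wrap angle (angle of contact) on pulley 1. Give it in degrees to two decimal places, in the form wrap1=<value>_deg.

open belt: β = asin((r2−r1)/C) = asin(2/31) = 3.6991°
wrap1 = π − 2β = 172.6019°
wrap2 = π + 2β = 187.3981°

wrap1=172.60_deg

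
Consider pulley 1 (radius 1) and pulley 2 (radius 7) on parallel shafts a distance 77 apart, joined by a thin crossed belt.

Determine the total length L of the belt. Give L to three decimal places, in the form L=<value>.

L=179.965

crossed belt: β = asin((r1+r2)/C) = asin(8/77) = 5.9636°
wrap1 = wrap2 = π + 2β = 191.9271°
tangent length = C·cosβ = 76.5833
L = (r1+r2)·wrap + 2·C·cosβ = 8·3.3498 + 2·76.5833 = 179.9647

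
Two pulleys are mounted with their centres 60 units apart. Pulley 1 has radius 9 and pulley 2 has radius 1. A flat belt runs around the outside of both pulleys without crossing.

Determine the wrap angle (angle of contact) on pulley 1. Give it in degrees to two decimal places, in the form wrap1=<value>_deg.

open belt: β = asin((r2−r1)/C) = asin(-8/60) = -7.6623°
wrap1 = π − 2β = 195.3245°
wrap2 = π + 2β = 164.6755°

wrap1=195.32_deg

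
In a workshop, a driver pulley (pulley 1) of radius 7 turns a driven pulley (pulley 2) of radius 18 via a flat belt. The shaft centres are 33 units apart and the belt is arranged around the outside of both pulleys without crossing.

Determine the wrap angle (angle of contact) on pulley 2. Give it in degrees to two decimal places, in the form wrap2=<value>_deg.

open belt: β = asin((r2−r1)/C) = asin(11/33) = 19.4712°
wrap1 = π − 2β = 141.0576°
wrap2 = π + 2β = 218.9424°

wrap2=218.94_deg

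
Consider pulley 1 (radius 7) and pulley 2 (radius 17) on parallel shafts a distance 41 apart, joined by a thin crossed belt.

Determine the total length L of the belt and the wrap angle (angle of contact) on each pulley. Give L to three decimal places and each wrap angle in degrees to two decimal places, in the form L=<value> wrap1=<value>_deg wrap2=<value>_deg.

crossed belt: β = asin((r1+r2)/C) = asin(24/41) = 35.8288°
wrap1 = wrap2 = π + 2β = 251.6577°
tangent length = C·cosβ = 33.2415
L = (r1+r2)·wrap + 2·C·cosβ = 24·4.3923 + 2·33.2415 = 171.8972

L=171.897 wrap1=251.66_deg wrap2=251.66_deg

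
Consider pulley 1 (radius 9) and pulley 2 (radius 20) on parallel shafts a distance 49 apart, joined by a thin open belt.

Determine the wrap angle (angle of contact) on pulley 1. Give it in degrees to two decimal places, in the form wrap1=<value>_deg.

open belt: β = asin((r2−r1)/C) = asin(11/49) = 12.9729°
wrap1 = π − 2β = 154.0542°
wrap2 = π + 2β = 205.9458°

wrap1=154.05_deg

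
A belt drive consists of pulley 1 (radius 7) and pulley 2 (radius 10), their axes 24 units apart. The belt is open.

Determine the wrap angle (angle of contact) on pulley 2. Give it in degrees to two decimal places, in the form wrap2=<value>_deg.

open belt: β = asin((r2−r1)/C) = asin(3/24) = 7.1808°
wrap1 = π − 2β = 165.6385°
wrap2 = π + 2β = 194.3615°

wrap2=194.36_deg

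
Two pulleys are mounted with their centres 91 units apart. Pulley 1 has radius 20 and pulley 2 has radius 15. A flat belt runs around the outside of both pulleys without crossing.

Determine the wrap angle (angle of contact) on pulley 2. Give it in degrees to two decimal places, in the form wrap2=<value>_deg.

wrap2=173.70_deg

open belt: β = asin((r2−r1)/C) = asin(-5/91) = -3.1497°
wrap1 = π − 2β = 186.2994°
wrap2 = π + 2β = 173.7006°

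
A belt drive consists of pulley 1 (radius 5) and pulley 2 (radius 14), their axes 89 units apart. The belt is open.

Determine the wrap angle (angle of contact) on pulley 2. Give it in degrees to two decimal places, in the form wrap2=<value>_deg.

wrap2=191.61_deg

open belt: β = asin((r2−r1)/C) = asin(9/89) = 5.8039°
wrap1 = π − 2β = 168.3922°
wrap2 = π + 2β = 191.6078°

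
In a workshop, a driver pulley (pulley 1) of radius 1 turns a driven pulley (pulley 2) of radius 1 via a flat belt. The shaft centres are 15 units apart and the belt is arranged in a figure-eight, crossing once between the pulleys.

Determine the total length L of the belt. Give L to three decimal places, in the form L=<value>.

crossed belt: β = asin((r1+r2)/C) = asin(2/15) = 7.6623°
wrap1 = wrap2 = π + 2β = 195.3245°
tangent length = C·cosβ = 14.8661
L = (r1+r2)·wrap + 2·C·cosβ = 2·3.4091 + 2·14.8661 = 36.5502

L=36.550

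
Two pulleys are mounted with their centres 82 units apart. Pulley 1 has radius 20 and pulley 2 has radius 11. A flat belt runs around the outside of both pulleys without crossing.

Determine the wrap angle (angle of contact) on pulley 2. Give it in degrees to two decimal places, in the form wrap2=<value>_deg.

wrap2=167.40_deg

open belt: β = asin((r2−r1)/C) = asin(-9/82) = -6.3013°
wrap1 = π − 2β = 192.6025°
wrap2 = π + 2β = 167.3975°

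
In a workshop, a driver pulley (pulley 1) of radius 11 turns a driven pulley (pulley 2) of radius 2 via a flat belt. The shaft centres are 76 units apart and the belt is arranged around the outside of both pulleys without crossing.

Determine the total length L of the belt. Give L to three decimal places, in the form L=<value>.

L=193.908

open belt: β = asin((r2−r1)/C) = asin(-9/76) = -6.8010°
wrap1 = π − 2β = 193.6020°
wrap2 = π + 2β = 166.3980°
tangent length = C·cosβ = 75.4652
L = r1·wrap1 + r2·wrap2 + 2·C·cosβ = 11·3.3790 + 2·2.9042 + 2·75.4652 = 193.9077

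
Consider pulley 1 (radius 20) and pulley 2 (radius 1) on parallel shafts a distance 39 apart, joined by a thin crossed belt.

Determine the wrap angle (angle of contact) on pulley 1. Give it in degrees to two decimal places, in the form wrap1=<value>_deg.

wrap1=245.16_deg

crossed belt: β = asin((r1+r2)/C) = asin(21/39) = 32.5790°
wrap1 = wrap2 = π + 2β = 245.1579°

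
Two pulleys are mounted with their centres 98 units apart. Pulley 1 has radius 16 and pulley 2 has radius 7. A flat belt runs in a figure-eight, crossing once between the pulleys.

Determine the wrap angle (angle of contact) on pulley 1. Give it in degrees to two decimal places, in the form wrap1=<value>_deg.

wrap1=207.15_deg

crossed belt: β = asin((r1+r2)/C) = asin(23/98) = 13.5736°
wrap1 = wrap2 = π + 2β = 207.1472°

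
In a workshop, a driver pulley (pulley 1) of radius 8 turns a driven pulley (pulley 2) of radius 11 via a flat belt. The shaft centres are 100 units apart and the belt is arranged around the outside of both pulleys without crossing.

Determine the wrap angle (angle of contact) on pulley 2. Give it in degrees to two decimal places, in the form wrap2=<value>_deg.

open belt: β = asin((r2−r1)/C) = asin(3/100) = 1.7191°
wrap1 = π − 2β = 176.5617°
wrap2 = π + 2β = 183.4383°

wrap2=183.44_deg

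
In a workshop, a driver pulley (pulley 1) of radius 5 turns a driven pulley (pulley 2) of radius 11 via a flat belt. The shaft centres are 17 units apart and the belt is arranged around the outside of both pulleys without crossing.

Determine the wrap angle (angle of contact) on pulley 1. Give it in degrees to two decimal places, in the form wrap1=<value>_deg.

wrap1=138.67_deg

open belt: β = asin((r2−r1)/C) = asin(6/17) = 20.6673°
wrap1 = π − 2β = 138.6654°
wrap2 = π + 2β = 221.3346°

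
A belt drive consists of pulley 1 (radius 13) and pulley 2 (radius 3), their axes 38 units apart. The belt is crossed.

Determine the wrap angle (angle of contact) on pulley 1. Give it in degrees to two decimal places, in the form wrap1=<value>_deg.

crossed belt: β = asin((r1+r2)/C) = asin(16/38) = 24.9011°
wrap1 = wrap2 = π + 2β = 229.8021°

wrap1=229.80_deg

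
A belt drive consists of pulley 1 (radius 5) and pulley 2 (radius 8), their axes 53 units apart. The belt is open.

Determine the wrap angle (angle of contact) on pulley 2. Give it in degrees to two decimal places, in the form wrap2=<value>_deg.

open belt: β = asin((r2−r1)/C) = asin(3/53) = 3.2449°
wrap1 = π − 2β = 173.5102°
wrap2 = π + 2β = 186.4898°

wrap2=186.49_deg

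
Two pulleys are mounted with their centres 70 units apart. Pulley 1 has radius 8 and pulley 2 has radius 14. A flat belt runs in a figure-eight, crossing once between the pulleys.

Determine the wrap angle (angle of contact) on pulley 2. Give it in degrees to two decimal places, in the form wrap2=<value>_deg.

crossed belt: β = asin((r1+r2)/C) = asin(22/70) = 18.3177°
wrap1 = wrap2 = π + 2β = 216.6354°

wrap2=216.64_deg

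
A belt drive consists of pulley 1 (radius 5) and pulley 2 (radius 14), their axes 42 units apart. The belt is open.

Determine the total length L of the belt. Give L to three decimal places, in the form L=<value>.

open belt: β = asin((r2−r1)/C) = asin(9/42) = 12.3736°
wrap1 = π − 2β = 155.2527°
wrap2 = π + 2β = 204.7473°
tangent length = C·cosβ = 41.0244
L = r1·wrap1 + r2·wrap2 + 2·C·cosβ = 5·2.7097 + 14·3.5735 + 2·41.0244 = 145.6263

L=145.626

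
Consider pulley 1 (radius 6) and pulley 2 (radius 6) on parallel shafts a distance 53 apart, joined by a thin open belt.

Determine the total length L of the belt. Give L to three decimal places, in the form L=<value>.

open belt: β = asin((r2−r1)/C) = asin(0/53) = 0.0000°
wrap1 = π − 2β = 180.0000°
wrap2 = π + 2β = 180.0000°
tangent length = C·cosβ = 53.0000
L = r1·wrap1 + r2·wrap2 + 2·C·cosβ = 6·3.1416 + 6·3.1416 + 2·53.0000 = 143.6991

L=143.699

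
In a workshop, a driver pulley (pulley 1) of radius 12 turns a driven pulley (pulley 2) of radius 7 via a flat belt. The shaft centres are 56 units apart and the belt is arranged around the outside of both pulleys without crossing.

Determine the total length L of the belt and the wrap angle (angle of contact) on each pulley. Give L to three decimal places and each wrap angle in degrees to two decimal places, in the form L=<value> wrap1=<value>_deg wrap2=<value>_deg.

open belt: β = asin((r2−r1)/C) = asin(-5/56) = -5.1225°
wrap1 = π − 2β = 190.2450°
wrap2 = π + 2β = 169.7550°
tangent length = C·cosβ = 55.7763
L = r1·wrap1 + r2·wrap2 + 2·C·cosβ = 12·3.3204 + 7·2.9628 + 2·55.7763 = 172.1370

L=172.137 wrap1=190.25_deg wrap2=169.75_deg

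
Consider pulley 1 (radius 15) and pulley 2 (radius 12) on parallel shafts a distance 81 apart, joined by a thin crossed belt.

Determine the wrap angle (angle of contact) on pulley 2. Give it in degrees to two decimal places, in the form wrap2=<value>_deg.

crossed belt: β = asin((r1+r2)/C) = asin(27/81) = 19.4712°
wrap1 = wrap2 = π + 2β = 218.9424°

wrap2=218.94_deg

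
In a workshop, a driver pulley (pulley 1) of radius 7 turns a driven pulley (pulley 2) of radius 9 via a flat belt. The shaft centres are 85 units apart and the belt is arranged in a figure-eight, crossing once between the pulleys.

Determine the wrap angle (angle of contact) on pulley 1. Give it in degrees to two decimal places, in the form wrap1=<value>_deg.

wrap1=201.70_deg

crossed belt: β = asin((r1+r2)/C) = asin(16/85) = 10.8498°
wrap1 = wrap2 = π + 2β = 201.6996°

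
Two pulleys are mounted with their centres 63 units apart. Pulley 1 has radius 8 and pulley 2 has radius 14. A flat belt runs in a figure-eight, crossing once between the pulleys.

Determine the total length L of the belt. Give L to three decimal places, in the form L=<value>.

L=202.879

crossed belt: β = asin((r1+r2)/C) = asin(22/63) = 20.4388°
wrap1 = wrap2 = π + 2β = 220.8776°
tangent length = C·cosβ = 59.0339
L = (r1+r2)·wrap + 2·C·cosβ = 22·3.8550 + 2·59.0339 = 202.8787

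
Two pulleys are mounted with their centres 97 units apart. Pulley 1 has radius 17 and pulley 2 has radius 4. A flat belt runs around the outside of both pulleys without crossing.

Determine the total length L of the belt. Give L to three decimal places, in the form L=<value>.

open belt: β = asin((r2−r1)/C) = asin(-13/97) = -7.7020°
wrap1 = π − 2β = 195.4040°
wrap2 = π + 2β = 164.5960°
tangent length = C·cosβ = 96.1249
L = r1·wrap1 + r2·wrap2 + 2·C·cosβ = 17·3.4104 + 4·2.8727 + 2·96.1249 = 261.7183

L=261.718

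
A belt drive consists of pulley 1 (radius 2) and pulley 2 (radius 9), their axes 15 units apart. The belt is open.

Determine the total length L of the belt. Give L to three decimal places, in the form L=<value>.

L=67.888

open belt: β = asin((r2−r1)/C) = asin(7/15) = 27.8181°
wrap1 = π − 2β = 124.3637°
wrap2 = π + 2β = 235.6363°
tangent length = C·cosβ = 13.2665
L = r1·wrap1 + r2·wrap2 + 2·C·cosβ = 2·2.1706 + 9·4.1126 + 2·13.2665 = 67.8878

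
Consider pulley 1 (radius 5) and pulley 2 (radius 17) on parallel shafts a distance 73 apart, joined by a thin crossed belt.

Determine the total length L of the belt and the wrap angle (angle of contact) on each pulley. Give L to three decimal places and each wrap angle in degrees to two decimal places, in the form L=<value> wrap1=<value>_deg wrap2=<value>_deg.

L=221.797 wrap1=215.08_deg wrap2=215.08_deg

crossed belt: β = asin((r1+r2)/C) = asin(22/73) = 17.5399°
wrap1 = wrap2 = π + 2β = 215.0798°
tangent length = C·cosβ = 69.6060
L = (r1+r2)·wrap + 2·C·cosβ = 22·3.7539 + 2·69.6060 = 221.7968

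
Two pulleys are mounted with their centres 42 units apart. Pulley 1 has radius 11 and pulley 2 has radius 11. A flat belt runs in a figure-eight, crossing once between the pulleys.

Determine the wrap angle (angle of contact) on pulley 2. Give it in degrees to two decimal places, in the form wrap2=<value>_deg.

wrap2=243.18_deg

crossed belt: β = asin((r1+r2)/C) = asin(22/42) = 31.5881°
wrap1 = wrap2 = π + 2β = 243.1763°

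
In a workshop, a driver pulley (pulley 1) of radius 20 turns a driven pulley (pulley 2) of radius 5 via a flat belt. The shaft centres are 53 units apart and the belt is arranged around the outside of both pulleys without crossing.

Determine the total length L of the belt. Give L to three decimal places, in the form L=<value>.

open belt: β = asin((r2−r1)/C) = asin(-15/53) = -16.4405°
wrap1 = π − 2β = 212.8809°
wrap2 = π + 2β = 147.1191°
tangent length = C·cosβ = 50.8331
L = r1·wrap1 + r2·wrap2 + 2·C·cosβ = 20·3.7155 + 5·2.5677 + 2·50.8331 = 188.8141

L=188.814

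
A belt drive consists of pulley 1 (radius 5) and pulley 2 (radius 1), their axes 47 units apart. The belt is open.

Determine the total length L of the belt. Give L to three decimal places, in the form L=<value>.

open belt: β = asin((r2−r1)/C) = asin(-4/47) = -4.8821°
wrap1 = π − 2β = 189.7643°
wrap2 = π + 2β = 170.2357°
tangent length = C·cosβ = 46.8295
L = r1·wrap1 + r2·wrap2 + 2·C·cosβ = 5·3.3120 + 1·2.9712 + 2·46.8295 = 113.1902

L=113.190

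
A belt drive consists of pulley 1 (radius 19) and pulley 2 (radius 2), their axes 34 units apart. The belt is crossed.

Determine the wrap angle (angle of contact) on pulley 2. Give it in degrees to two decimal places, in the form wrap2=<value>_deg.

wrap2=256.29_deg

crossed belt: β = asin((r1+r2)/C) = asin(21/34) = 38.1445°
wrap1 = wrap2 = π + 2β = 256.2890°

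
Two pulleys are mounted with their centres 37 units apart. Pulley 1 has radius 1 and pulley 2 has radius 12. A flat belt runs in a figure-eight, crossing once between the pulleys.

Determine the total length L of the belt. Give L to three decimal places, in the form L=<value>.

crossed belt: β = asin((r1+r2)/C) = asin(13/37) = 20.5700°
wrap1 = wrap2 = π + 2β = 221.1400°
tangent length = C·cosβ = 34.6410
L = (r1+r2)·wrap + 2·C·cosβ = 13·3.8596 + 2·34.6410 = 119.4571

L=119.457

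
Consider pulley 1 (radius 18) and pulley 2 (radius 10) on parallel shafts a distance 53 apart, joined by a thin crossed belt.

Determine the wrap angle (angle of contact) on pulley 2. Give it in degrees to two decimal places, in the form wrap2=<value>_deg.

crossed belt: β = asin((r1+r2)/C) = asin(28/53) = 31.8908°
wrap1 = wrap2 = π + 2β = 243.7816°

wrap2=243.78_deg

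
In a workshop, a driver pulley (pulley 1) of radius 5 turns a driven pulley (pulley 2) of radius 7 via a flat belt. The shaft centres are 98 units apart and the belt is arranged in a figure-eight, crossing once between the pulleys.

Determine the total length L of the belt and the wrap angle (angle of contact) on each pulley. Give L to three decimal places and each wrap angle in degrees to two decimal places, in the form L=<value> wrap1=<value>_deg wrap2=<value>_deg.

crossed belt: β = asin((r1+r2)/C) = asin(12/98) = 7.0335°
wrap1 = wrap2 = π + 2β = 194.0669°
tangent length = C·cosβ = 97.2625
L = (r1+r2)·wrap + 2·C·cosβ = 12·3.3871 + 2·97.2625 = 235.1703

L=235.170 wrap1=194.07_deg wrap2=194.07_deg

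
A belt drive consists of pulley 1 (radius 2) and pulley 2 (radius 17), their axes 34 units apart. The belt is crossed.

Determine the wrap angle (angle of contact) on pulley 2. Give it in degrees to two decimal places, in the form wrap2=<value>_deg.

crossed belt: β = asin((r1+r2)/C) = asin(19/34) = 33.9745°
wrap1 = wrap2 = π + 2β = 247.9490°

wrap2=247.95_deg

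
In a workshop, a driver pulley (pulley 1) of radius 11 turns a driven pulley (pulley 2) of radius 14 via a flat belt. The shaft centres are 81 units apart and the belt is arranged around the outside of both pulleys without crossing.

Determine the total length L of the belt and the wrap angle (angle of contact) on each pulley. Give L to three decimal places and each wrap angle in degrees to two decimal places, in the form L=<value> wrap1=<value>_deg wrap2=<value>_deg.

L=240.651 wrap1=175.75_deg wrap2=184.25_deg

open belt: β = asin((r2−r1)/C) = asin(3/81) = 2.1226°
wrap1 = π − 2β = 175.7549°
wrap2 = π + 2β = 184.2451°
tangent length = C·cosβ = 80.9444
L = r1·wrap1 + r2·wrap2 + 2·C·cosβ = 11·3.0675 + 14·3.2157 + 2·80.9444 = 240.6509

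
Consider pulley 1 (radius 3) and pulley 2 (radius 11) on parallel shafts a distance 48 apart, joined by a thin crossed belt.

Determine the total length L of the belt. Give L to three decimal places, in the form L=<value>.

L=144.095

crossed belt: β = asin((r1+r2)/C) = asin(14/48) = 16.9578°
wrap1 = wrap2 = π + 2β = 213.9155°
tangent length = C·cosβ = 45.9130
L = (r1+r2)·wrap + 2·C·cosβ = 14·3.7335 + 2·45.9130 = 144.0953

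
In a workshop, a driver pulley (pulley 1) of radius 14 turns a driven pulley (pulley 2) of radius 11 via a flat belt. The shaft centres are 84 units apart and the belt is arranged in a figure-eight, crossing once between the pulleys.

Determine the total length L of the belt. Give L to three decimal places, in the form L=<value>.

crossed belt: β = asin((r1+r2)/C) = asin(25/84) = 17.3147°
wrap1 = wrap2 = π + 2β = 214.6293°
tangent length = C·cosβ = 80.1935
L = (r1+r2)·wrap + 2·C·cosβ = 25·3.7460 + 2·80.1935 = 254.0367

L=254.037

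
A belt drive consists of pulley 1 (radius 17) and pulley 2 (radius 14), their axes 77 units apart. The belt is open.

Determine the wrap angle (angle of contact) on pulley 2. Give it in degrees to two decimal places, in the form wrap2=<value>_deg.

wrap2=175.53_deg

open belt: β = asin((r2−r1)/C) = asin(-3/77) = -2.2329°
wrap1 = π − 2β = 184.4657°
wrap2 = π + 2β = 175.5343°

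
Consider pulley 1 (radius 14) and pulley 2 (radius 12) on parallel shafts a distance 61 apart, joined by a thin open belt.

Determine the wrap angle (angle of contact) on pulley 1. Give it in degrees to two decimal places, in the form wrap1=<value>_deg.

open belt: β = asin((r2−r1)/C) = asin(-2/61) = -1.8789°
wrap1 = π − 2β = 183.7578°
wrap2 = π + 2β = 176.2422°

wrap1=183.76_deg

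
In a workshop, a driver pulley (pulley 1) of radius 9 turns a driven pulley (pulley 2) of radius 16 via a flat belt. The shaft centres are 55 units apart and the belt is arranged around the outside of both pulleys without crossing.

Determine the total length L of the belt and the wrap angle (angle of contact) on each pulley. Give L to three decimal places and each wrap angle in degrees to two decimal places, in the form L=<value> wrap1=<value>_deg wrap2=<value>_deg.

L=189.432 wrap1=165.38_deg wrap2=194.62_deg

open belt: β = asin((r2−r1)/C) = asin(7/55) = 7.3120°
wrap1 = π − 2β = 165.3760°
wrap2 = π + 2β = 194.6240°
tangent length = C·cosβ = 54.5527
L = r1·wrap1 + r2·wrap2 + 2·C·cosβ = 9·2.8864 + 16·3.3968 + 2·54.5527 = 189.4319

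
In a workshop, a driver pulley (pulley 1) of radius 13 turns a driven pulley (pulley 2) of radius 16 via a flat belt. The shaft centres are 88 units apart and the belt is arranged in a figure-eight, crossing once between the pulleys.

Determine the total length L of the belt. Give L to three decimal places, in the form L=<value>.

L=276.752

crossed belt: β = asin((r1+r2)/C) = asin(29/88) = 19.2412°
wrap1 = wrap2 = π + 2β = 218.4824°
tangent length = C·cosβ = 83.0843
L = (r1+r2)·wrap + 2·C·cosβ = 29·3.8132 + 2·83.0843 = 276.7525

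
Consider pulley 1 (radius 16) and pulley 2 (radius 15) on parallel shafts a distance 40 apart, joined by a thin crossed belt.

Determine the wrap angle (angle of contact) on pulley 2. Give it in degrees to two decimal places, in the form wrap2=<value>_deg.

crossed belt: β = asin((r1+r2)/C) = asin(31/40) = 50.8050°
wrap1 = wrap2 = π + 2β = 281.6101°

wrap2=281.61_deg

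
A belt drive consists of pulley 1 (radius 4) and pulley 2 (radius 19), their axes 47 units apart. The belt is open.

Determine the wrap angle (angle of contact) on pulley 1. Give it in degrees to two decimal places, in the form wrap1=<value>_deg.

wrap1=142.78_deg

open belt: β = asin((r2−r1)/C) = asin(15/47) = 18.6115°
wrap1 = π − 2β = 142.7771°
wrap2 = π + 2β = 217.2229°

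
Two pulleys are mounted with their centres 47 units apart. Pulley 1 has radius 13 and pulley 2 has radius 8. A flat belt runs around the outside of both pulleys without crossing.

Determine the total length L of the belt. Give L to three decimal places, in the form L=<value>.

L=160.506

open belt: β = asin((r2−r1)/C) = asin(-5/47) = -6.1069°
wrap1 = π − 2β = 192.2137°
wrap2 = π + 2β = 167.7863°
tangent length = C·cosβ = 46.7333
L = r1·wrap1 + r2·wrap2 + 2·C·cosβ = 13·3.3548 + 8·2.9284 + 2·46.7333 = 160.5059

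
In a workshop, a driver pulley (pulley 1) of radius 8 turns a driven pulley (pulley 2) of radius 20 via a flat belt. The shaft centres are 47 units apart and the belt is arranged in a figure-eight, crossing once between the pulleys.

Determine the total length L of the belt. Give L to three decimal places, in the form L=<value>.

L=199.202

crossed belt: β = asin((r1+r2)/C) = asin(28/47) = 36.5657°
wrap1 = wrap2 = π + 2β = 253.1315°
tangent length = C·cosβ = 37.7492
L = (r1+r2)·wrap + 2·C·cosβ = 28·4.4180 + 2·37.7492 = 199.2017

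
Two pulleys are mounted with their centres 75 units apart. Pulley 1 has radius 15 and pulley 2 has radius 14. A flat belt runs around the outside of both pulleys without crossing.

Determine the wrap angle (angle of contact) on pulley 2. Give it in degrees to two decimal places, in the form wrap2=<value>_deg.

open belt: β = asin((r2−r1)/C) = asin(-1/75) = -0.7640°
wrap1 = π − 2β = 181.5279°
wrap2 = π + 2β = 178.4721°

wrap2=178.47_deg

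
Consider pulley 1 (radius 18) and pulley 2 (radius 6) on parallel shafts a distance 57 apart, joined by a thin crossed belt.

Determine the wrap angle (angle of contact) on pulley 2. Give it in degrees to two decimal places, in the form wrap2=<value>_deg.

wrap2=229.80_deg

crossed belt: β = asin((r1+r2)/C) = asin(24/57) = 24.9011°
wrap1 = wrap2 = π + 2β = 229.8021°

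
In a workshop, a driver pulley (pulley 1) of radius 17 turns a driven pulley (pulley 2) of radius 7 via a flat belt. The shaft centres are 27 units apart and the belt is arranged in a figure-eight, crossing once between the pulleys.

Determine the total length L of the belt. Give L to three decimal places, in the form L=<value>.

crossed belt: β = asin((r1+r2)/C) = asin(24/27) = 62.7340°
wrap1 = wrap2 = π + 2β = 305.4679°
tangent length = C·cosβ = 12.3693
L = (r1+r2)·wrap + 2·C·cosβ = 24·5.3314 + 2·12.3693 = 152.6927

L=152.693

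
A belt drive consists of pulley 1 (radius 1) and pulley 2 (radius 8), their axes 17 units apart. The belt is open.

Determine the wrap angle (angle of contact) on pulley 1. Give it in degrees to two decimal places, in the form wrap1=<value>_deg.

wrap1=131.37_deg

open belt: β = asin((r2−r1)/C) = asin(7/17) = 24.3157°
wrap1 = π − 2β = 131.3685°
wrap2 = π + 2β = 228.6315°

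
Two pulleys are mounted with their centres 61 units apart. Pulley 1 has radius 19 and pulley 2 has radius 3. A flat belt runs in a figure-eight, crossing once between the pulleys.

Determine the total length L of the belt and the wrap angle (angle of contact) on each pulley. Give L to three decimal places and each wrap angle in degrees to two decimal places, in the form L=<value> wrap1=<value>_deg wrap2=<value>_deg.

crossed belt: β = asin((r1+r2)/C) = asin(22/61) = 21.1405°
wrap1 = wrap2 = π + 2β = 222.2809°
tangent length = C·cosβ = 56.8946
L = (r1+r2)·wrap + 2·C·cosβ = 22·3.8795 + 2·56.8946 = 199.1390

L=199.139 wrap1=222.28_deg wrap2=222.28_deg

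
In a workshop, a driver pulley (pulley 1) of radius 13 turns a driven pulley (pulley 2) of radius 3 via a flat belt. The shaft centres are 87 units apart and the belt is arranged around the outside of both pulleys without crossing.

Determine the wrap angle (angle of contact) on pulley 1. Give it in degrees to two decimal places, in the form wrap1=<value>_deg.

wrap1=193.20_deg

open belt: β = asin((r2−r1)/C) = asin(-10/87) = -6.6003°
wrap1 = π − 2β = 193.2006°
wrap2 = π + 2β = 166.7994°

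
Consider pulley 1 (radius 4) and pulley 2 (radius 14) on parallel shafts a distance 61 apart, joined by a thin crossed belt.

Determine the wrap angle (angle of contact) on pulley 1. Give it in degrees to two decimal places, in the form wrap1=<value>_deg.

wrap1=214.32_deg

crossed belt: β = asin((r1+r2)/C) = asin(18/61) = 17.1625°
wrap1 = wrap2 = π + 2β = 214.3249°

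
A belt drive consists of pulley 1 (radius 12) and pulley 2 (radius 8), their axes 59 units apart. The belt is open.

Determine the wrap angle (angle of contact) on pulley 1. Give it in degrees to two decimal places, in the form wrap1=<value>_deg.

wrap1=187.77_deg

open belt: β = asin((r2−r1)/C) = asin(-4/59) = -3.8874°
wrap1 = π − 2β = 187.7749°
wrap2 = π + 2β = 172.2251°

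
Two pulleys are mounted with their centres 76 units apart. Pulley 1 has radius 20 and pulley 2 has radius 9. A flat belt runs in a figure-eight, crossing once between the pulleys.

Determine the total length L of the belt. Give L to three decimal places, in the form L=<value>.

L=254.313

crossed belt: β = asin((r1+r2)/C) = asin(29/76) = 22.4315°
wrap1 = wrap2 = π + 2β = 224.8630°
tangent length = C·cosβ = 70.2496
L = (r1+r2)·wrap + 2·C·cosβ = 29·3.9246 + 2·70.2496 = 254.3125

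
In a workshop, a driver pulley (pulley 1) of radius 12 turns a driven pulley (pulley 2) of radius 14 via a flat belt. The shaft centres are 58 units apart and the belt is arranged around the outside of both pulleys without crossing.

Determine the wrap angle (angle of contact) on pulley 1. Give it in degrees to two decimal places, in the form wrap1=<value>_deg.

open belt: β = asin((r2−r1)/C) = asin(2/58) = 1.9761°
wrap1 = π − 2β = 176.0478°
wrap2 = π + 2β = 183.9522°

wrap1=176.05_deg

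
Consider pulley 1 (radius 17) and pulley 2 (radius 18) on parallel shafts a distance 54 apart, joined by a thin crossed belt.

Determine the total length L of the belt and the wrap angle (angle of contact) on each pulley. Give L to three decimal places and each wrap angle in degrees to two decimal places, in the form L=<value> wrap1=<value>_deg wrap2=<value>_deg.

L=241.560 wrap1=260.80_deg wrap2=260.80_deg

crossed belt: β = asin((r1+r2)/C) = asin(35/54) = 40.4021°
wrap1 = wrap2 = π + 2β = 260.8043°
tangent length = C·cosβ = 41.1218
L = (r1+r2)·wrap + 2·C·cosβ = 35·4.5519 + 2·41.1218 = 241.5598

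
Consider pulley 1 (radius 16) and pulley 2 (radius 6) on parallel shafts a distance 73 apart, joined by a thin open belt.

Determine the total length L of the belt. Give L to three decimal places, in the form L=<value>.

open belt: β = asin((r2−r1)/C) = asin(-10/73) = -7.8735°
wrap1 = π − 2β = 195.7470°
wrap2 = π + 2β = 164.2530°
tangent length = C·cosβ = 72.3118
L = r1·wrap1 + r2·wrap2 + 2·C·cosβ = 16·3.4164 + 6·2.8668 + 2·72.3118 = 216.4871

L=216.487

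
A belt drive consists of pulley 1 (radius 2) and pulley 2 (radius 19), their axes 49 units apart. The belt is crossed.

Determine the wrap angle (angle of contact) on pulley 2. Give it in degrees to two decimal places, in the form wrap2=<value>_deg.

wrap2=230.75_deg

crossed belt: β = asin((r1+r2)/C) = asin(21/49) = 25.3769°
wrap1 = wrap2 = π + 2β = 230.7539°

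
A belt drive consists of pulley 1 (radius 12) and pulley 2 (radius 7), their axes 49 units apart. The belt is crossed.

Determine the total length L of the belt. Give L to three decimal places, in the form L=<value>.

crossed belt: β = asin((r1+r2)/C) = asin(19/49) = 22.8149°
wrap1 = wrap2 = π + 2β = 225.6298°
tangent length = C·cosβ = 45.1664
L = (r1+r2)·wrap + 2·C·cosβ = 19·3.9380 + 2·45.1664 = 165.1544

L=165.154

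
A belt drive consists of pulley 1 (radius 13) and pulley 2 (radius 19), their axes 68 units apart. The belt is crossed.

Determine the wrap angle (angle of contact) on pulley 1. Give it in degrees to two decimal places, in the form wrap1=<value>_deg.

wrap1=236.14_deg

crossed belt: β = asin((r1+r2)/C) = asin(32/68) = 28.0725°
wrap1 = wrap2 = π + 2β = 236.1450°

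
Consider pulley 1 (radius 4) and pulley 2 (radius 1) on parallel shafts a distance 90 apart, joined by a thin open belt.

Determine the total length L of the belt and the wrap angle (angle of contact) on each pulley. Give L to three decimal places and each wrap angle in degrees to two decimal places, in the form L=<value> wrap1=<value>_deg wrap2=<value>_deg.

open belt: β = asin((r2−r1)/C) = asin(-3/90) = -1.9102°
wrap1 = π − 2β = 183.8204°
wrap2 = π + 2β = 176.1796°
tangent length = C·cosβ = 89.9500
L = r1·wrap1 + r2·wrap2 + 2·C·cosβ = 4·3.2083 + 1·3.0749 + 2·89.9500 = 195.8080

L=195.808 wrap1=183.82_deg wrap2=176.18_deg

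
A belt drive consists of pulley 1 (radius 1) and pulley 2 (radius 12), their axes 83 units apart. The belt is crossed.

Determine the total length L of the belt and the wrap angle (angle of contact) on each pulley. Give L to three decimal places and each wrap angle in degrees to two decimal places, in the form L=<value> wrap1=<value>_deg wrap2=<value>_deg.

L=208.881 wrap1=198.02_deg wrap2=198.02_deg

crossed belt: β = asin((r1+r2)/C) = asin(13/83) = 9.0111°
wrap1 = wrap2 = π + 2β = 198.0223°
tangent length = C·cosβ = 81.9756
L = (r1+r2)·wrap + 2·C·cosβ = 13·3.4561 + 2·81.9756 = 208.8810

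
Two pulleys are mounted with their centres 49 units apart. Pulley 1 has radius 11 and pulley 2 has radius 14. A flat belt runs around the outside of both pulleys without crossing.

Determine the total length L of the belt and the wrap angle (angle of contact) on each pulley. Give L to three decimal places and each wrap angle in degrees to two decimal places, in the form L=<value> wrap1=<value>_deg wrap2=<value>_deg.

L=176.724 wrap1=172.98_deg wrap2=187.02_deg

open belt: β = asin((r2−r1)/C) = asin(3/49) = 3.5101°
wrap1 = π − 2β = 172.9798°
wrap2 = π + 2β = 187.0202°
tangent length = C·cosβ = 48.9081
L = r1·wrap1 + r2·wrap2 + 2·C·cosβ = 11·3.0191 + 14·3.2641 + 2·48.9081 = 176.7235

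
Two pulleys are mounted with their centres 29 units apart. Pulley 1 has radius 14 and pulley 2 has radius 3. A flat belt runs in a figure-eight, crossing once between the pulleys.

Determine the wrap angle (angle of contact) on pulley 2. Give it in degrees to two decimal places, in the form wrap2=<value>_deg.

wrap2=251.78_deg

crossed belt: β = asin((r1+r2)/C) = asin(17/29) = 35.8883°
wrap1 = wrap2 = π + 2β = 251.7766°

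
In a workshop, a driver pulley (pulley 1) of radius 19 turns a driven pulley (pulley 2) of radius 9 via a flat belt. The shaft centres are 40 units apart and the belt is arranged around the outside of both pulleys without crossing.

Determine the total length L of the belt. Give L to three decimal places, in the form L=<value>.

open belt: β = asin((r2−r1)/C) = asin(-10/40) = -14.4775°
wrap1 = π − 2β = 208.9550°
wrap2 = π + 2β = 151.0450°
tangent length = C·cosβ = 38.7298
L = r1·wrap1 + r2·wrap2 + 2·C·cosβ = 19·3.6470 + 9·2.6362 + 2·38.7298 = 170.4779

L=170.478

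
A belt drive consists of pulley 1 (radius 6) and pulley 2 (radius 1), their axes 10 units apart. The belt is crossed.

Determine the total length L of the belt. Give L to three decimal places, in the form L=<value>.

L=47.130

crossed belt: β = asin((r1+r2)/C) = asin(7/10) = 44.4270°
wrap1 = wrap2 = π + 2β = 268.8540°
tangent length = C·cosβ = 7.1414
L = (r1+r2)·wrap + 2·C·cosβ = 7·4.6924 + 2·7.1414 = 47.1296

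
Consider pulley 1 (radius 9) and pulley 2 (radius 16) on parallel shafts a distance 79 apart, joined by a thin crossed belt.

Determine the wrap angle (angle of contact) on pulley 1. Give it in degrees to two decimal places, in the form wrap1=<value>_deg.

wrap1=216.90_deg

crossed belt: β = asin((r1+r2)/C) = asin(25/79) = 18.4487°
wrap1 = wrap2 = π + 2β = 216.8974°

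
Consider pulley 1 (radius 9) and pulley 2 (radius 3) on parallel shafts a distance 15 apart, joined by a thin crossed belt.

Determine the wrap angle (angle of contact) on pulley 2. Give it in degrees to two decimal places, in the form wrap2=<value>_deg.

crossed belt: β = asin((r1+r2)/C) = asin(12/15) = 53.1301°
wrap1 = wrap2 = π + 2β = 286.2602°

wrap2=286.26_deg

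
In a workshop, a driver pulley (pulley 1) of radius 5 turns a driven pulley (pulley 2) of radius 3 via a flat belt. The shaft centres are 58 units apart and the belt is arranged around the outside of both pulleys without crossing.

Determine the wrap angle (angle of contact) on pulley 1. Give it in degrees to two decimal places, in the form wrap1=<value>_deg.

open belt: β = asin((r2−r1)/C) = asin(-2/58) = -1.9761°
wrap1 = π − 2β = 183.9522°
wrap2 = π + 2β = 176.0478°

wrap1=183.95_deg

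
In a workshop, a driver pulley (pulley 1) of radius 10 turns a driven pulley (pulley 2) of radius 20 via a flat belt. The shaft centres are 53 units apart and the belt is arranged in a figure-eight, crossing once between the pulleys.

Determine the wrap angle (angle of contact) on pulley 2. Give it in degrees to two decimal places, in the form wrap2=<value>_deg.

crossed belt: β = asin((r1+r2)/C) = asin(30/53) = 34.4744°
wrap1 = wrap2 = π + 2β = 248.9488°

wrap2=248.95_deg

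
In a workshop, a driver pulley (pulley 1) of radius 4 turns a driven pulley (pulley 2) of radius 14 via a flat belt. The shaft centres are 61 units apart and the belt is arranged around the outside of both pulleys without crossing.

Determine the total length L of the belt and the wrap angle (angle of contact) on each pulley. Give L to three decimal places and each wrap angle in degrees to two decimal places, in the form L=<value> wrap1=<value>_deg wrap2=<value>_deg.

L=180.192 wrap1=161.13_deg wrap2=198.87_deg

open belt: β = asin((r2−r1)/C) = asin(10/61) = 9.4353°
wrap1 = π − 2β = 161.1293°
wrap2 = π + 2β = 198.8707°
tangent length = C·cosβ = 60.1747
L = r1·wrap1 + r2·wrap2 + 2·C·cosβ = 4·2.8122 + 14·3.4709 + 2·60.1747 = 180.1917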